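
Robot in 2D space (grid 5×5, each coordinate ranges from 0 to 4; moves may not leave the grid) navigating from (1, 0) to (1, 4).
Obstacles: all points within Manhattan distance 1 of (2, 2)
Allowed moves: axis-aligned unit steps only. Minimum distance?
6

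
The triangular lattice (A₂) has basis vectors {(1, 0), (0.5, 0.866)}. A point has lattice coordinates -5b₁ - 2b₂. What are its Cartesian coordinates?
(-6, -1.732)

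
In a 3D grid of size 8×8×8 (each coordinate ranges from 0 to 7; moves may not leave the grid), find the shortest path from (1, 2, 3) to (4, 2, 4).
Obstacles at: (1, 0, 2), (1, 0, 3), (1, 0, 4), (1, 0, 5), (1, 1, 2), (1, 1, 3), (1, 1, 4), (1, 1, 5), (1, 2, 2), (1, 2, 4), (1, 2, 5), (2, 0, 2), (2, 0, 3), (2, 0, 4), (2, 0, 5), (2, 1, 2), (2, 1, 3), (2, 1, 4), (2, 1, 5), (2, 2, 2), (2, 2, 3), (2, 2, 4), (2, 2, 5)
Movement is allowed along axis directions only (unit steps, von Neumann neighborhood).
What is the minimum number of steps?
6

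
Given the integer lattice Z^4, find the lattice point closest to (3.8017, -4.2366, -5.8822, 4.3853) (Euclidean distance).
(4, -4, -6, 4)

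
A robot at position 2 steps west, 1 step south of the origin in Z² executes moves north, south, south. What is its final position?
(-2, -2)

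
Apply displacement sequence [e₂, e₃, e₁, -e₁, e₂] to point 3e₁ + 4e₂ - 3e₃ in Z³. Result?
(3, 6, -2)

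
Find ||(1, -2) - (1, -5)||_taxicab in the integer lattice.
3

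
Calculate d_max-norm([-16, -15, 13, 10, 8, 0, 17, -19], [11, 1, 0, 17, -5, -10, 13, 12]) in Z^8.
31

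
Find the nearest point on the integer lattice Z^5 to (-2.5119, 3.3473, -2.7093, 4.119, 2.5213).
(-3, 3, -3, 4, 3)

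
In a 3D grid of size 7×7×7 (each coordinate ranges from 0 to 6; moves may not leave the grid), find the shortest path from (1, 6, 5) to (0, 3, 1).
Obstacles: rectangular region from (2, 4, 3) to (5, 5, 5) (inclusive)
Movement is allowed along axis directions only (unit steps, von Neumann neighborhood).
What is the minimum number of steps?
8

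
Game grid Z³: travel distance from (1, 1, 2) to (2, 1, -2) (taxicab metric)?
5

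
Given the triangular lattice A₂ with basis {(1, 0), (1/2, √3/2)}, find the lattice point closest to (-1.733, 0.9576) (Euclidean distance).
(-1.5, 0.866)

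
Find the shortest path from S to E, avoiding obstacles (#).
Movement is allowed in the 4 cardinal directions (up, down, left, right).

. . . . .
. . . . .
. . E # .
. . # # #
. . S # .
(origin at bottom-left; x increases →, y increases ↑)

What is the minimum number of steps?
4
(one shortest path: (2, 0) → (1, 0) → (1, 1) → (1, 2) → (2, 2))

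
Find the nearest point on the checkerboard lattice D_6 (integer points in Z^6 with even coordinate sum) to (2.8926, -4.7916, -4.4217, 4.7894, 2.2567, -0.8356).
(3, -5, -4, 5, 2, -1)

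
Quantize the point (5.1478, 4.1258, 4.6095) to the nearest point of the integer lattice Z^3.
(5, 4, 5)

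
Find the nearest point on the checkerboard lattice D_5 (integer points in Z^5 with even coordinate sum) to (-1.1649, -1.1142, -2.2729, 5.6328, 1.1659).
(-1, -1, -2, 5, 1)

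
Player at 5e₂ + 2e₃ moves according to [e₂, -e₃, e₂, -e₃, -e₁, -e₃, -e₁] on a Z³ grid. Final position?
(-2, 7, -1)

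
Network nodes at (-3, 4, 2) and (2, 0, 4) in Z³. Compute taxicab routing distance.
11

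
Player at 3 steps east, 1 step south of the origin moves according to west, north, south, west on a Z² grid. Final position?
(1, -1)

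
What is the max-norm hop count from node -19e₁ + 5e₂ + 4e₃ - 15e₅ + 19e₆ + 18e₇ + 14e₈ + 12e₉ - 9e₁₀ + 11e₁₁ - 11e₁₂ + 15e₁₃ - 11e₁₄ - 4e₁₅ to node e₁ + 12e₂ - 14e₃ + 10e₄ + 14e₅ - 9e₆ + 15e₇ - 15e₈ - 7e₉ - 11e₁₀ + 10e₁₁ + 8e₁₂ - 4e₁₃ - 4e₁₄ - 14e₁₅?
29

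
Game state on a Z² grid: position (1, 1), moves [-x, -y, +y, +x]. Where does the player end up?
(1, 1)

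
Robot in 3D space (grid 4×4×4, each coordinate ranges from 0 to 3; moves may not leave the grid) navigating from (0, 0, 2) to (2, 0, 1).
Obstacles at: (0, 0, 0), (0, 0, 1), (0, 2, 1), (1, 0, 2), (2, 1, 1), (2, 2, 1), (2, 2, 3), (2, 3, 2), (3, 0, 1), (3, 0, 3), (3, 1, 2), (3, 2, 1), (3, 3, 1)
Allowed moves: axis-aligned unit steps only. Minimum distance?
5
(one shortest path: (0, 0, 2) → (0, 1, 2) → (1, 1, 2) → (2, 1, 2) → (2, 0, 2) → (2, 0, 1))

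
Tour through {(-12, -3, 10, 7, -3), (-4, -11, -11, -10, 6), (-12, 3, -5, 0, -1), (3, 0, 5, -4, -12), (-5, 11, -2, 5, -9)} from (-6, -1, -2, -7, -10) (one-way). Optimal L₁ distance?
176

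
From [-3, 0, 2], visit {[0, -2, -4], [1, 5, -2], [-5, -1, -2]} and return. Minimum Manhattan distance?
38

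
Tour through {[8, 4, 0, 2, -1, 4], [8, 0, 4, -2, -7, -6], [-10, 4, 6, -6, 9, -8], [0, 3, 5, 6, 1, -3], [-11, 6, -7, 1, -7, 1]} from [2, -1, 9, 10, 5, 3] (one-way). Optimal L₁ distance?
169
(one optimal route: (2, -1, 9, 10, 5, 3) → (0, 3, 5, 6, 1, -3) → (8, 0, 4, -2, -7, -6) → (8, 4, 0, 2, -1, 4) → (-11, 6, -7, 1, -7, 1) → (-10, 4, 6, -6, 9, -8))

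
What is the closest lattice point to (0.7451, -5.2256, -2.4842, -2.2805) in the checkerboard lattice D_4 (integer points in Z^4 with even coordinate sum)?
(1, -5, -2, -2)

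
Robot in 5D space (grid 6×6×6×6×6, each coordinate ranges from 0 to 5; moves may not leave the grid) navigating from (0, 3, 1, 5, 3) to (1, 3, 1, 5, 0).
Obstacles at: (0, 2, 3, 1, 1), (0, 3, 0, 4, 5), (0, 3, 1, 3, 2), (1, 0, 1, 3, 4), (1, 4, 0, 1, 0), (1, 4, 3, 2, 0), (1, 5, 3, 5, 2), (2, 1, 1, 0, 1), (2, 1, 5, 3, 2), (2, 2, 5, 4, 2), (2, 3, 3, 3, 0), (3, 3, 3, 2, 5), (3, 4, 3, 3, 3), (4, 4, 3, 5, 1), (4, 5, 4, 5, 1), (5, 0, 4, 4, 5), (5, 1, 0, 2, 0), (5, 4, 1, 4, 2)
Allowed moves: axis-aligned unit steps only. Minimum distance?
4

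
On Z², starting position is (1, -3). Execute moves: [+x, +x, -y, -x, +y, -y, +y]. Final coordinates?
(2, -3)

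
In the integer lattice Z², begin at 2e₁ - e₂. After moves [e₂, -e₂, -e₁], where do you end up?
(1, -1)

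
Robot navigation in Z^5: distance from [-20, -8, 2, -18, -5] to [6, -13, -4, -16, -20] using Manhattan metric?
54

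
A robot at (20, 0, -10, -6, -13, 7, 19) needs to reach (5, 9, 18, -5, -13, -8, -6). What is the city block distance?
93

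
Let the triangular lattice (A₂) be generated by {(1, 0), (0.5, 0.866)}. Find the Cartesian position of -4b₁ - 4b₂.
(-6, -3.464)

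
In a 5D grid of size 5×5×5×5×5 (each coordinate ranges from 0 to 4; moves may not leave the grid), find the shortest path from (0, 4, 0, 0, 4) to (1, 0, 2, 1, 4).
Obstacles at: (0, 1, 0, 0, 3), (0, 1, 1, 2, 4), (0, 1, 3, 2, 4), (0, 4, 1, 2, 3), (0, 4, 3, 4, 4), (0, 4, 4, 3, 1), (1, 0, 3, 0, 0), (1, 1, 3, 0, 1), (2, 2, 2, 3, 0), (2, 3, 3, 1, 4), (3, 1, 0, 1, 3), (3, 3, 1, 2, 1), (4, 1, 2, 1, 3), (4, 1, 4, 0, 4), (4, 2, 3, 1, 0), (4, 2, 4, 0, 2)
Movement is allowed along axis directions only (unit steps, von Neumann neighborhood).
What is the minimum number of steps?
8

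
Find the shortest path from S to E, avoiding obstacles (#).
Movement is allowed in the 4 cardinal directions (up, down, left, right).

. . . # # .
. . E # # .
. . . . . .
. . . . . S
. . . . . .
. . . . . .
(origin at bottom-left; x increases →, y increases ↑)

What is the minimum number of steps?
5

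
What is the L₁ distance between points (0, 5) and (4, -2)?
11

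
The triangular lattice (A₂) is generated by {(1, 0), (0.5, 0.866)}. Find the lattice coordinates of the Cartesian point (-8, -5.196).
-5b₁ - 6b₂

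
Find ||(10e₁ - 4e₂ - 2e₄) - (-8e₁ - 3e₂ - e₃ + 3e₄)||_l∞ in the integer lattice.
18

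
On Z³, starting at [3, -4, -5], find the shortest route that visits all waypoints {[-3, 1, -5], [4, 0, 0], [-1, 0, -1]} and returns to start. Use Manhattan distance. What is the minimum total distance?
34
(one optimal route: (3, -4, -5) → (-3, 1, -5) → (-1, 0, -1) → (4, 0, 0) → (3, -4, -5))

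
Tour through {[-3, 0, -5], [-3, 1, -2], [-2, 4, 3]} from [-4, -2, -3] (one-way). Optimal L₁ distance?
18
(one optimal route: (-4, -2, -3) → (-3, 0, -5) → (-3, 1, -2) → (-2, 4, 3))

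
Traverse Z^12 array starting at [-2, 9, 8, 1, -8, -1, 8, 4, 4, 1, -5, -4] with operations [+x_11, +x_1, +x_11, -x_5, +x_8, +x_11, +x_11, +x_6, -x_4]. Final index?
(-1, 9, 8, 0, -9, 0, 8, 5, 4, 1, -1, -4)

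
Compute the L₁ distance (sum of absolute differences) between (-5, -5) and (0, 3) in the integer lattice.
13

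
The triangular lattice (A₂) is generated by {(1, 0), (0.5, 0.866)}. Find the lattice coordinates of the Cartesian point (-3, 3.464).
-5b₁ + 4b₂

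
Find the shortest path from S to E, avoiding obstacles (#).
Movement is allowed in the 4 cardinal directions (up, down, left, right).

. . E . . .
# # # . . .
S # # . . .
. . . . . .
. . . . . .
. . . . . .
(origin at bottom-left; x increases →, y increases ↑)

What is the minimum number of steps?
8
(one shortest path: (0, 3) → (0, 2) → (1, 2) → (2, 2) → (3, 2) → (3, 3) → (3, 4) → (3, 5) → (2, 5))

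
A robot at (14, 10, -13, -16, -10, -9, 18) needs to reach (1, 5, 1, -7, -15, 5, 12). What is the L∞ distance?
14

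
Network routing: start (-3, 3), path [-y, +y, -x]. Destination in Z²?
(-4, 3)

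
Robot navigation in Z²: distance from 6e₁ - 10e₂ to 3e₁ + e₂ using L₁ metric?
14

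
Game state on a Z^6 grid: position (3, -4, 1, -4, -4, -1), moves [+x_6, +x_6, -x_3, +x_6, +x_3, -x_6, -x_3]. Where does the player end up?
(3, -4, 0, -4, -4, 1)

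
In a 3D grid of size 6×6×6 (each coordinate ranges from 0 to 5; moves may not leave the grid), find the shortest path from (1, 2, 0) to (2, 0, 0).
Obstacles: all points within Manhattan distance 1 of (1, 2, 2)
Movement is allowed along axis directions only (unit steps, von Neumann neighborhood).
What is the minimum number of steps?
3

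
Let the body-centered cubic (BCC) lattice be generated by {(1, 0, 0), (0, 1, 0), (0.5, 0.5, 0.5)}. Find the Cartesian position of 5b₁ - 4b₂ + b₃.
(5.5, -3.5, 0.5)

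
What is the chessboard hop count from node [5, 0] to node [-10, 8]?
15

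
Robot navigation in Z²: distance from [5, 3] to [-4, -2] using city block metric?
14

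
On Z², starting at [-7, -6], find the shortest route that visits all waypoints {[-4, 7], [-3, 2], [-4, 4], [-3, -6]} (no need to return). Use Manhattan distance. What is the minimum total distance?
18
(one optimal route: (-7, -6) → (-3, -6) → (-3, 2) → (-4, 4) → (-4, 7))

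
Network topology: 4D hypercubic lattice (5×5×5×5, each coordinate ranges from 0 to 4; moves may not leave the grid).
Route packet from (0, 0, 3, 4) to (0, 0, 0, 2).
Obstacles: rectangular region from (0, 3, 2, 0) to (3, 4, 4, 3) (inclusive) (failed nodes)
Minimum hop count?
5
(one shortest path: (0, 0, 3, 4) → (0, 0, 2, 4) → (0, 0, 1, 4) → (0, 0, 0, 4) → (0, 0, 0, 3) → (0, 0, 0, 2))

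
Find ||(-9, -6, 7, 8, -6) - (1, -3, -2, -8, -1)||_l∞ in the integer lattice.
16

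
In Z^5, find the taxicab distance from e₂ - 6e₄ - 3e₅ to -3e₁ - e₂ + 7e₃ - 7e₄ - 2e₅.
14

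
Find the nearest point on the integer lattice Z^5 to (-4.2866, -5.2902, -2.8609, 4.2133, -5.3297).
(-4, -5, -3, 4, -5)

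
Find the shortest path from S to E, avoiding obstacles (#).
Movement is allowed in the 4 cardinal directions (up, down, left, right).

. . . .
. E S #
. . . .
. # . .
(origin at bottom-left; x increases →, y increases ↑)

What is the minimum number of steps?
1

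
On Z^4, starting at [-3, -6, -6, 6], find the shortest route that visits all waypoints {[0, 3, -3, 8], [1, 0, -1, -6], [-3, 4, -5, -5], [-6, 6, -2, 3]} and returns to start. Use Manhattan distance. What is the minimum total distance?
88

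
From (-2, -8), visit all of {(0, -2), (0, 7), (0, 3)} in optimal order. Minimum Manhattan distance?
17
(one optimal route: (-2, -8) → (0, -2) → (0, 3) → (0, 7))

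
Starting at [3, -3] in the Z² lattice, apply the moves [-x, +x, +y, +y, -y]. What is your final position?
(3, -2)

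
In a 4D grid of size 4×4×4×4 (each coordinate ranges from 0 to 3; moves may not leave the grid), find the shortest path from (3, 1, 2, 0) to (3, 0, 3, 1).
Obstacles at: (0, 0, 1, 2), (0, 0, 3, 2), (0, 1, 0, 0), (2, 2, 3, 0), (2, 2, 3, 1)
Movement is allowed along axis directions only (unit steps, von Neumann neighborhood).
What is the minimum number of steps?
3
(one shortest path: (3, 1, 2, 0) → (3, 0, 2, 0) → (3, 0, 3, 0) → (3, 0, 3, 1))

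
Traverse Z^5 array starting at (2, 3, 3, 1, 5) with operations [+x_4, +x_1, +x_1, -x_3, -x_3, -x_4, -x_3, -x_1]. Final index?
(3, 3, 0, 1, 5)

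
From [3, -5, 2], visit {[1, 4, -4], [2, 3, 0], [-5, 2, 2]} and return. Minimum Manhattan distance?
46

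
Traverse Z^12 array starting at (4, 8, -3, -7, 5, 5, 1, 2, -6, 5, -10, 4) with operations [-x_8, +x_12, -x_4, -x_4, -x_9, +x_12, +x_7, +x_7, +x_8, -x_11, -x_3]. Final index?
(4, 8, -4, -9, 5, 5, 3, 2, -7, 5, -11, 6)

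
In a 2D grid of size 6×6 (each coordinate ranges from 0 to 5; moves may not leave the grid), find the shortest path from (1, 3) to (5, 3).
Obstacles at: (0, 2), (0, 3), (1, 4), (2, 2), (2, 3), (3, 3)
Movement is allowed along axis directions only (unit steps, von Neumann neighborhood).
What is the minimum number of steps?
8
(one shortest path: (1, 3) → (1, 2) → (1, 1) → (2, 1) → (3, 1) → (4, 1) → (5, 1) → (5, 2) → (5, 3))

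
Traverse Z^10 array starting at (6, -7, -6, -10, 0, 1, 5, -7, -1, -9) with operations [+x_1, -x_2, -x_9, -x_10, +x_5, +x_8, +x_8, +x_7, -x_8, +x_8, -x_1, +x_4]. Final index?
(6, -8, -6, -9, 1, 1, 6, -5, -2, -10)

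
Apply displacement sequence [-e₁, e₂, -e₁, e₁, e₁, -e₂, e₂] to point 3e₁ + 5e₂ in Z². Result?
(3, 6)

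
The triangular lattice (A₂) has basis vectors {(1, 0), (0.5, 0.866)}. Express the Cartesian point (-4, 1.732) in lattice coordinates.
-5b₁ + 2b₂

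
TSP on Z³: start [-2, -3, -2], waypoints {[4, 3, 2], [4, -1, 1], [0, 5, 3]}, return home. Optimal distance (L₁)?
38
(one optimal route: (-2, -3, -2) → (4, -1, 1) → (4, 3, 2) → (0, 5, 3) → (-2, -3, -2))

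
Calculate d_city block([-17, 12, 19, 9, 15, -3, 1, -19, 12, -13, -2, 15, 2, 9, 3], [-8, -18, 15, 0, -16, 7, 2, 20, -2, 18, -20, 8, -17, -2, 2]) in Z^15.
234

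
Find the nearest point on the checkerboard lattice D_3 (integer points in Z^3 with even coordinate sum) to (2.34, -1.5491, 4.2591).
(2, -2, 4)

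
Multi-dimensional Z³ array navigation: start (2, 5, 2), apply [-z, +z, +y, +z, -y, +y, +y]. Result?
(2, 7, 3)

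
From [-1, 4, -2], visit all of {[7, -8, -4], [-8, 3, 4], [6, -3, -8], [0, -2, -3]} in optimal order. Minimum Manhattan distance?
56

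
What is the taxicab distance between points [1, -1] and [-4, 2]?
8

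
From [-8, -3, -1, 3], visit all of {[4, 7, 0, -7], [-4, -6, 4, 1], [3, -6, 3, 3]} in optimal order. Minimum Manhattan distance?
51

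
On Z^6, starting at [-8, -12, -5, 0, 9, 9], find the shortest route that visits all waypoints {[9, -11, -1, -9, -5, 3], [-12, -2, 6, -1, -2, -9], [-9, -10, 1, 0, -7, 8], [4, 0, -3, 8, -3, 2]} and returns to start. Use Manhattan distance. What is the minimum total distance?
202
(one optimal route: (-8, -12, -5, 0, 9, 9) → (9, -11, -1, -9, -5, 3) → (4, 0, -3, 8, -3, 2) → (-12, -2, 6, -1, -2, -9) → (-9, -10, 1, 0, -7, 8) → (-8, -12, -5, 0, 9, 9))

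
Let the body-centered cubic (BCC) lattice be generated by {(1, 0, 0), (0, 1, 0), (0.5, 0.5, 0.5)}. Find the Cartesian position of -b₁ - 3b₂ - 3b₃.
(-2.5, -4.5, -1.5)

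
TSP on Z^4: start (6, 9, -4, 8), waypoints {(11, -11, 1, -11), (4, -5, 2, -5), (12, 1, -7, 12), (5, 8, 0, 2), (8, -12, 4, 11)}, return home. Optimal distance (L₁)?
134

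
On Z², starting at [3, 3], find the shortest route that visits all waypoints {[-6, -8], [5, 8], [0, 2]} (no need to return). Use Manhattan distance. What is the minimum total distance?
34
(one optimal route: (3, 3) → (5, 8) → (0, 2) → (-6, -8))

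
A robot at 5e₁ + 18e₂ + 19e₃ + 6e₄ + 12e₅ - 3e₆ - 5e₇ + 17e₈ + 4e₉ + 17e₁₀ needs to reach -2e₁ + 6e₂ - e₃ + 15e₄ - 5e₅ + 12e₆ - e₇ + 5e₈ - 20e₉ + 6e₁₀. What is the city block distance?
131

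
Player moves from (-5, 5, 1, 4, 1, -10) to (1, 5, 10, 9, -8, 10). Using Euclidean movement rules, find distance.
24.96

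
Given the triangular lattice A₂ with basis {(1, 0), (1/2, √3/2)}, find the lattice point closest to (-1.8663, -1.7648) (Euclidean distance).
(-2, -1.732)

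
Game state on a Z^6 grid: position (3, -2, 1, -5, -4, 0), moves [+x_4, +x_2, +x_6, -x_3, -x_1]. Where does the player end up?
(2, -1, 0, -4, -4, 1)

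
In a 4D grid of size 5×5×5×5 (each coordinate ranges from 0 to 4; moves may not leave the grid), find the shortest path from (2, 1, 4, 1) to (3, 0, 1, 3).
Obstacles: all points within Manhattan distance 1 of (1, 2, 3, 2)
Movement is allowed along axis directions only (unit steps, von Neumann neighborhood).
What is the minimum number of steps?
7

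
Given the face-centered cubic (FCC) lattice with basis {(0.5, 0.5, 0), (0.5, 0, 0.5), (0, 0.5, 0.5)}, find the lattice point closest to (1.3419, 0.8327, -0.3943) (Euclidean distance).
(1.5, 1, -0.5)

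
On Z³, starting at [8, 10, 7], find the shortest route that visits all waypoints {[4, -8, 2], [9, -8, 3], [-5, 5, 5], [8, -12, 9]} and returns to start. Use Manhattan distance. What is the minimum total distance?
86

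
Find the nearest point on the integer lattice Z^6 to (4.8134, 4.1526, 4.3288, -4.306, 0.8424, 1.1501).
(5, 4, 4, -4, 1, 1)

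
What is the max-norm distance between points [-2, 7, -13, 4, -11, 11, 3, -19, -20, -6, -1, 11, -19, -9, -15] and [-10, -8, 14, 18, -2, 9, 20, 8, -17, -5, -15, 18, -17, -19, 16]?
31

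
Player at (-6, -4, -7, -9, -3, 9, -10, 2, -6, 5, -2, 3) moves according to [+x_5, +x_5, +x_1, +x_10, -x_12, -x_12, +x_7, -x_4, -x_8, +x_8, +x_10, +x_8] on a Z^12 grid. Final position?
(-5, -4, -7, -10, -1, 9, -9, 3, -6, 7, -2, 1)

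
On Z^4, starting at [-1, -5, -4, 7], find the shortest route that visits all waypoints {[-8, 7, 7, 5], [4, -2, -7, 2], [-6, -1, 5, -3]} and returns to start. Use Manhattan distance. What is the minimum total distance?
96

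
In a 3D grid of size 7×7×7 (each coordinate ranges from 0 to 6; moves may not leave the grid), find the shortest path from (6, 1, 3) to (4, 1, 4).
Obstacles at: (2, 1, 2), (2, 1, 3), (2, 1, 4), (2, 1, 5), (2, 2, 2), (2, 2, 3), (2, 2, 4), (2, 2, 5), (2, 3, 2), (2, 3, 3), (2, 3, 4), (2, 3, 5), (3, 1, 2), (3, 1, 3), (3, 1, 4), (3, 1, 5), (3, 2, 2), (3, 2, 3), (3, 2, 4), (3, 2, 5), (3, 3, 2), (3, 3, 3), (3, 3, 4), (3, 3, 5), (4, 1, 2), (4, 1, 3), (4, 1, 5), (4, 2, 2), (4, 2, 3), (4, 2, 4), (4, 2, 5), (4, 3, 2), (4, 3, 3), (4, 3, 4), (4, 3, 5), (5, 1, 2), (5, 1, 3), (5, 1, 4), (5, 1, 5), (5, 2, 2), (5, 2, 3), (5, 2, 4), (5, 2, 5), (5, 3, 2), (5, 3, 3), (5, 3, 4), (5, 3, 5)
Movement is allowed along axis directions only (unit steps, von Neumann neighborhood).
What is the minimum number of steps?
5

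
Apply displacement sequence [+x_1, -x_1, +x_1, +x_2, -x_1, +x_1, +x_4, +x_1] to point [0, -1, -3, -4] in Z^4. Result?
(2, 0, -3, -3)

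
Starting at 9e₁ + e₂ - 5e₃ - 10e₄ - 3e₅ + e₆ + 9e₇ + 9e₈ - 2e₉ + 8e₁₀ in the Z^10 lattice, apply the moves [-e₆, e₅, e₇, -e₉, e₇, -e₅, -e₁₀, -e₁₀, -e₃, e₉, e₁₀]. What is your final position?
(9, 1, -6, -10, -3, 0, 11, 9, -2, 7)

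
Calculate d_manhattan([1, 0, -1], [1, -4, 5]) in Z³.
10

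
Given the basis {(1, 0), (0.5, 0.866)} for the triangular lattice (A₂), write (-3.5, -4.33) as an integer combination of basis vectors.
-b₁ - 5b₂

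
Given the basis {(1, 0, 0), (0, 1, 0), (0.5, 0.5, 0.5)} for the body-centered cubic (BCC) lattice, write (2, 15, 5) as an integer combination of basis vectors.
-3b₁ + 10b₂ + 10b₃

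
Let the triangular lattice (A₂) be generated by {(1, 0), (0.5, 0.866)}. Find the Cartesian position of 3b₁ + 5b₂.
(5.5, 4.33)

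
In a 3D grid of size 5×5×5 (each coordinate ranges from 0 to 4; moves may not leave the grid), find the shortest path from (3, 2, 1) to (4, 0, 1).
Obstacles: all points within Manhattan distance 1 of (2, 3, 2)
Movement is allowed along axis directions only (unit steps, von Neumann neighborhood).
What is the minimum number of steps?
3
(one shortest path: (3, 2, 1) → (4, 2, 1) → (4, 1, 1) → (4, 0, 1))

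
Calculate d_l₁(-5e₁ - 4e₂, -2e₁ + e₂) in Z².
8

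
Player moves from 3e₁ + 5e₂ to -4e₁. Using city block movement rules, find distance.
12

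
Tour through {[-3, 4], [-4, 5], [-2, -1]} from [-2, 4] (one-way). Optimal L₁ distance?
11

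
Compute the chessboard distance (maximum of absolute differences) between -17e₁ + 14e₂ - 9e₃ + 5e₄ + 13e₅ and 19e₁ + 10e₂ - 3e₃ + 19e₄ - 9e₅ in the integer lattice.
36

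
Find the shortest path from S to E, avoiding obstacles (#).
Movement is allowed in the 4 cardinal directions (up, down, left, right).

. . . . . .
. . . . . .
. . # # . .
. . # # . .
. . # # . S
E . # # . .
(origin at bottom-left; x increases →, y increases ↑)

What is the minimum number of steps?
12
(one shortest path: (5, 1) → (4, 1) → (4, 2) → (4, 3) → (4, 4) → (3, 4) → (2, 4) → (1, 4) → (0, 4) → (0, 3) → (0, 2) → (0, 1) → (0, 0))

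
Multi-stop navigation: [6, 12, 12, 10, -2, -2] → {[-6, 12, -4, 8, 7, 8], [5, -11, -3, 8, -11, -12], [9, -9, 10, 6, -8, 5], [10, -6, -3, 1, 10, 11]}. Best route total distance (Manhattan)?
184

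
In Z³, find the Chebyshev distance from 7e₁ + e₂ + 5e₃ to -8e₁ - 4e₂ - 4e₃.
15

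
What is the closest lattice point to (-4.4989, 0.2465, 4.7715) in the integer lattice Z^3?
(-4, 0, 5)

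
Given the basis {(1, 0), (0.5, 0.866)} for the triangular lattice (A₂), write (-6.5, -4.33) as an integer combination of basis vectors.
-4b₁ - 5b₂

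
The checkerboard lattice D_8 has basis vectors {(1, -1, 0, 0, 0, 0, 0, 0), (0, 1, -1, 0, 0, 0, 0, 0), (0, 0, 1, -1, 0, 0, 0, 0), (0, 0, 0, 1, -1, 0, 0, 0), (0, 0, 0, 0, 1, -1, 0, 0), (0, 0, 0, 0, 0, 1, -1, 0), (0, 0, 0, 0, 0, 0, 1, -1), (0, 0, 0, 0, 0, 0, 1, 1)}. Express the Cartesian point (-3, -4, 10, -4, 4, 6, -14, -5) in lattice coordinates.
-3b₁ - 7b₂ + 3b₃ - b₄ + 3b₅ + 9b₆ - 5b₈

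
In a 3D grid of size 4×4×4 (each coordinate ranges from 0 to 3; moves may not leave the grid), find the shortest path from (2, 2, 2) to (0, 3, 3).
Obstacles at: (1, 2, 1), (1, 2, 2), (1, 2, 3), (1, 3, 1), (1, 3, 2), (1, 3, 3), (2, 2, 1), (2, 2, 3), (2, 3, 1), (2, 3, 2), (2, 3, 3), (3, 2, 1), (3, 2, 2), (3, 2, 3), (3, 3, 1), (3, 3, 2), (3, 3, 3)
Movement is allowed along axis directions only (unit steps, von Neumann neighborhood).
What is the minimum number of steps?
6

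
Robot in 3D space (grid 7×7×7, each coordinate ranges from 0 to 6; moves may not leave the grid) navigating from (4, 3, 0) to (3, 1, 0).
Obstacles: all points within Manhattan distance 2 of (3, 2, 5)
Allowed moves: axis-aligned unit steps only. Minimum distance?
3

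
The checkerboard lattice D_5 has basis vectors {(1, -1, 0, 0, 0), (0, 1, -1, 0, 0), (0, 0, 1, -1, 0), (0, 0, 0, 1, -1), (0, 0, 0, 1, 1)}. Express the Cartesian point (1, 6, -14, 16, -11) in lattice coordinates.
b₁ + 7b₂ - 7b₃ + 10b₄ - b₅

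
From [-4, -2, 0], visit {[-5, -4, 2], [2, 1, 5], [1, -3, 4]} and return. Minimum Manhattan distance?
34
(one optimal route: (-4, -2, 0) → (-5, -4, 2) → (1, -3, 4) → (2, 1, 5) → (-4, -2, 0))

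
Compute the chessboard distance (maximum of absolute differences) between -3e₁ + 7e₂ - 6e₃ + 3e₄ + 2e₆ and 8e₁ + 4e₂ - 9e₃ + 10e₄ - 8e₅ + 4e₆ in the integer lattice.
11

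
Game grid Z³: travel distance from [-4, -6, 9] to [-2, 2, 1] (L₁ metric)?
18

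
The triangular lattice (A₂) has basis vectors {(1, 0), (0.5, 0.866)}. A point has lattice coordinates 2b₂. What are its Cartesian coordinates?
(1, 1.732)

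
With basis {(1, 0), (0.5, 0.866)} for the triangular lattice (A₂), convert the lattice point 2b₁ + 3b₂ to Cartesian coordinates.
(3.5, 2.598)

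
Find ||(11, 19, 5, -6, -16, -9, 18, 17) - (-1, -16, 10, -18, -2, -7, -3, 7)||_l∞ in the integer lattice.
35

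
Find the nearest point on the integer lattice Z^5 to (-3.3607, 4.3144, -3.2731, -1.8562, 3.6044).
(-3, 4, -3, -2, 4)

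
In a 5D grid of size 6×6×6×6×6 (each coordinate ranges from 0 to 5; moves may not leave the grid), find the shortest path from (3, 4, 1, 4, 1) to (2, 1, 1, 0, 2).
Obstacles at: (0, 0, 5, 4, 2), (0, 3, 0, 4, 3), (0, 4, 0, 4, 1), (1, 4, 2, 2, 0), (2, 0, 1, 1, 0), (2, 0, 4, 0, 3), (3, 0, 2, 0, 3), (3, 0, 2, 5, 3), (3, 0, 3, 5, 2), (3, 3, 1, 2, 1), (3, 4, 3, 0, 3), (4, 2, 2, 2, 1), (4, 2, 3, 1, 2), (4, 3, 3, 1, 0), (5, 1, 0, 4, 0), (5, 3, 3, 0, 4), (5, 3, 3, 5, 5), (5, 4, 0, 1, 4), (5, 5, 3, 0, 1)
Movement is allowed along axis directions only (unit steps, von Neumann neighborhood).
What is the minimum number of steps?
9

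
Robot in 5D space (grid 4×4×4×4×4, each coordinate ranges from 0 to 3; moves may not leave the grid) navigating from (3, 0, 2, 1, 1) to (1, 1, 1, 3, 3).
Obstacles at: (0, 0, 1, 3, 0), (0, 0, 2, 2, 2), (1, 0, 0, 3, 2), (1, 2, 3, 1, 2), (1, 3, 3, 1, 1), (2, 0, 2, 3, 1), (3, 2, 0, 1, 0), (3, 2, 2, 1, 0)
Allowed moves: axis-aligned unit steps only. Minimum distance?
8
(one shortest path: (3, 0, 2, 1, 1) → (2, 0, 2, 1, 1) → (1, 0, 2, 1, 1) → (1, 1, 2, 1, 1) → (1, 1, 1, 1, 1) → (1, 1, 1, 2, 1) → (1, 1, 1, 3, 1) → (1, 1, 1, 3, 2) → (1, 1, 1, 3, 3))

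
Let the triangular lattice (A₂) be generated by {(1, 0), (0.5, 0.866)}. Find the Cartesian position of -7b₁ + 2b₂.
(-6, 1.732)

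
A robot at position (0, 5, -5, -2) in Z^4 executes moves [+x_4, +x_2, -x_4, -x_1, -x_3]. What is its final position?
(-1, 6, -6, -2)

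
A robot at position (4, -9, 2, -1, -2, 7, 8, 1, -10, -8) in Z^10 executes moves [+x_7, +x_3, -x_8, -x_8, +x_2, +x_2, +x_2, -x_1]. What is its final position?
(3, -6, 3, -1, -2, 7, 9, -1, -10, -8)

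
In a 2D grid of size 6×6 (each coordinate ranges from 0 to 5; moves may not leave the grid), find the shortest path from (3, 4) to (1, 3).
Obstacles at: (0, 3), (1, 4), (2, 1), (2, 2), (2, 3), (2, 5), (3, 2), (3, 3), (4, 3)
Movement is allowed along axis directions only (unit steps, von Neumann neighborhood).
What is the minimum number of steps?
13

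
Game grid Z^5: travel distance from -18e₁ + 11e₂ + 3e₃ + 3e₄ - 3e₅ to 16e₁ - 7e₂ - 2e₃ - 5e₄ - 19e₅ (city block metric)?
81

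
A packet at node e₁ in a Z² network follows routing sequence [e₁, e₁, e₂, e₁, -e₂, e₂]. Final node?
(4, 1)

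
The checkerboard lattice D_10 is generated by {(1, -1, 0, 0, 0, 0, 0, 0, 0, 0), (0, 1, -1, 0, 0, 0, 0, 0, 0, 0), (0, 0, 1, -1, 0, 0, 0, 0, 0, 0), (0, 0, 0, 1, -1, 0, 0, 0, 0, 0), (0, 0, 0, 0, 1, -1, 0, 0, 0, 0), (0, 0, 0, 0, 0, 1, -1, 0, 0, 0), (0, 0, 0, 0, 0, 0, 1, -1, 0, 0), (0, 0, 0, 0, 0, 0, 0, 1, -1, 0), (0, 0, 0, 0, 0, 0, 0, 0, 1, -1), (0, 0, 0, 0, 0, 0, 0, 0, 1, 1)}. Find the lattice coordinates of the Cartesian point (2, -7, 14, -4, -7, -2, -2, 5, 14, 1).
2b₁ - 5b₂ + 9b₃ + 5b₄ - 2b₅ - 4b₆ - 6b₇ - b₈ + 6b₉ + 7b₁₀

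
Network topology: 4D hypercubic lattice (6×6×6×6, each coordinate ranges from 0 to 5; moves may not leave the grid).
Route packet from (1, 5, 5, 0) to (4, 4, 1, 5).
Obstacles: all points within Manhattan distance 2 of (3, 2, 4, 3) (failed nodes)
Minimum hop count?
13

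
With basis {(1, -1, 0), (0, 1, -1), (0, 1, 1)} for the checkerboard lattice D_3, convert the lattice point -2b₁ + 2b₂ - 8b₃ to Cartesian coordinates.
(-2, -4, -10)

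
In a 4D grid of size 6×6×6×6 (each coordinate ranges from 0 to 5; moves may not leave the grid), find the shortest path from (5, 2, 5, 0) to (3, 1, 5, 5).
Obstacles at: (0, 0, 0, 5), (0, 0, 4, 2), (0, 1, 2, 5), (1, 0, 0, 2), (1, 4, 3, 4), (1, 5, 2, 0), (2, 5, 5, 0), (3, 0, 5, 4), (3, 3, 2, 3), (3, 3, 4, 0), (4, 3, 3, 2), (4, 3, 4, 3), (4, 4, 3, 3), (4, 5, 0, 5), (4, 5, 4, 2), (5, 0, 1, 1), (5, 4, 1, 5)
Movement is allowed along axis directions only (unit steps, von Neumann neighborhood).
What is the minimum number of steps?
8
(one shortest path: (5, 2, 5, 0) → (4, 2, 5, 0) → (3, 2, 5, 0) → (3, 1, 5, 0) → (3, 1, 5, 1) → (3, 1, 5, 2) → (3, 1, 5, 3) → (3, 1, 5, 4) → (3, 1, 5, 5))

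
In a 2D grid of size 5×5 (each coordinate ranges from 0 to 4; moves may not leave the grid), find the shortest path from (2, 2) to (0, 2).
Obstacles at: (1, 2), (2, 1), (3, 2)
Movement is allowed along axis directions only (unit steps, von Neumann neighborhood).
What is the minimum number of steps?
4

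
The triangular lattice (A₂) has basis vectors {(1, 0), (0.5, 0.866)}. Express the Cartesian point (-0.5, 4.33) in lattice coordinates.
-3b₁ + 5b₂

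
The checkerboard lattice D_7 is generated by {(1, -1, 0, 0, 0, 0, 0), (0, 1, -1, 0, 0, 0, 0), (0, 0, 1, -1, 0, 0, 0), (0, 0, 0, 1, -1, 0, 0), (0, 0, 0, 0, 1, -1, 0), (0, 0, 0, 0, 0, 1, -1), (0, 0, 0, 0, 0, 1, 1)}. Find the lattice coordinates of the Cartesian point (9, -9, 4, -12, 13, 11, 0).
9b₁ + 4b₃ - 8b₄ + 5b₅ + 8b₆ + 8b₇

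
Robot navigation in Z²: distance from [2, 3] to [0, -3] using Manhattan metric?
8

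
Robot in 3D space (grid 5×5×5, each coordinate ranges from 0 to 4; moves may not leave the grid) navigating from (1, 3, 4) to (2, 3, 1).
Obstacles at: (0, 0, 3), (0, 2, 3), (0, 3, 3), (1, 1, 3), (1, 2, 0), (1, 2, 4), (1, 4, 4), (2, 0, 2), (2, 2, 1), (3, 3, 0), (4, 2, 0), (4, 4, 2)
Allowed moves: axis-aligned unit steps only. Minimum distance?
4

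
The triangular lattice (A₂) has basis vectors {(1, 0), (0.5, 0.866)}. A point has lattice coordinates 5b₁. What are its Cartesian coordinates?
(5, 0)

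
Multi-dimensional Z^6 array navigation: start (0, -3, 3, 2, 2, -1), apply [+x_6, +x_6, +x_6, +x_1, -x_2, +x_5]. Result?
(1, -4, 3, 2, 3, 2)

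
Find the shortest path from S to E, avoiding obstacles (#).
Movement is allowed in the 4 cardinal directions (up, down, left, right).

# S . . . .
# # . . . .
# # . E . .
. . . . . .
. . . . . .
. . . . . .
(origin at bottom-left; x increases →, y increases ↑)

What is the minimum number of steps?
4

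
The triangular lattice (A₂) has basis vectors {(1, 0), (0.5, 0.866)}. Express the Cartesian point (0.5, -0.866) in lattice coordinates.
b₁ - b₂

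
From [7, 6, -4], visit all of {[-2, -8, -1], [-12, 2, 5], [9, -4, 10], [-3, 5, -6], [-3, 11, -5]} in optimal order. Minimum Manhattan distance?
98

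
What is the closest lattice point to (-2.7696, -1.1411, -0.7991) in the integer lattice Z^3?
(-3, -1, -1)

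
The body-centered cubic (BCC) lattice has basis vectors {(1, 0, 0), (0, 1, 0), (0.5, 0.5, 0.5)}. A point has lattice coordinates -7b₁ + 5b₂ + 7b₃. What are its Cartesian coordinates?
(-3.5, 8.5, 3.5)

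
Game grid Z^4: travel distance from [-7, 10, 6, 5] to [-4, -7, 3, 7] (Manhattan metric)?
25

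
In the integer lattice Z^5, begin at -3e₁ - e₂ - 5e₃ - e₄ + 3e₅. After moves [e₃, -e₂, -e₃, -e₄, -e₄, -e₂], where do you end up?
(-3, -3, -5, -3, 3)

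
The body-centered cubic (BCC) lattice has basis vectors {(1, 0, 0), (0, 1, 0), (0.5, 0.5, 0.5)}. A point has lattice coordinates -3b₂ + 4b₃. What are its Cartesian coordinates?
(2, -1, 2)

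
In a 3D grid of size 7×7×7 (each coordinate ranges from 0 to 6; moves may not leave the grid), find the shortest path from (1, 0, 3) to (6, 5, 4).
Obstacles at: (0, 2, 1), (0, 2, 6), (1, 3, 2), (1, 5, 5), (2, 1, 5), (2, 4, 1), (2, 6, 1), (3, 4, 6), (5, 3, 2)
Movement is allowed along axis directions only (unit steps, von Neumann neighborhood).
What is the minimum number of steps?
11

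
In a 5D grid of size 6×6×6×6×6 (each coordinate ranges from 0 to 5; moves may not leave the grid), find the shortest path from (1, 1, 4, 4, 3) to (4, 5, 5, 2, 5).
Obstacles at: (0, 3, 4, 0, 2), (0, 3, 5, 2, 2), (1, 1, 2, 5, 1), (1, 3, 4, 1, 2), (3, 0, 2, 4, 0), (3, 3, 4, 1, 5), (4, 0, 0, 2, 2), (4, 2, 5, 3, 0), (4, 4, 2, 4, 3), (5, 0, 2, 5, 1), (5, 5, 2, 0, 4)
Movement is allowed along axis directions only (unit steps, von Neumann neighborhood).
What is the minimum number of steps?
12
(one shortest path: (1, 1, 4, 4, 3) → (2, 1, 4, 4, 3) → (3, 1, 4, 4, 3) → (4, 1, 4, 4, 3) → (4, 2, 4, 4, 3) → (4, 3, 4, 4, 3) → (4, 4, 4, 4, 3) → (4, 5, 4, 4, 3) → (4, 5, 5, 4, 3) → (4, 5, 5, 3, 3) → (4, 5, 5, 2, 3) → (4, 5, 5, 2, 4) → (4, 5, 5, 2, 5))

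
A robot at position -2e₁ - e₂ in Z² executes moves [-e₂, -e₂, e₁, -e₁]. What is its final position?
(-2, -3)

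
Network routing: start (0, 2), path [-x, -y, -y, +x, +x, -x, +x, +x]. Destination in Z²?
(2, 0)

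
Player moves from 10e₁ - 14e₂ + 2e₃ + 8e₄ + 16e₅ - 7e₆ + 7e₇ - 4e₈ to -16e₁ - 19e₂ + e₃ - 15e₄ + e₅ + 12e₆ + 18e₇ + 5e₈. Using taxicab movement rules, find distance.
109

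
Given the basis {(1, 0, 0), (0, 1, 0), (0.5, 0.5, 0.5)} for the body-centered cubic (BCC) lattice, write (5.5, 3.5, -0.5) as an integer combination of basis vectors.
6b₁ + 4b₂ - b₃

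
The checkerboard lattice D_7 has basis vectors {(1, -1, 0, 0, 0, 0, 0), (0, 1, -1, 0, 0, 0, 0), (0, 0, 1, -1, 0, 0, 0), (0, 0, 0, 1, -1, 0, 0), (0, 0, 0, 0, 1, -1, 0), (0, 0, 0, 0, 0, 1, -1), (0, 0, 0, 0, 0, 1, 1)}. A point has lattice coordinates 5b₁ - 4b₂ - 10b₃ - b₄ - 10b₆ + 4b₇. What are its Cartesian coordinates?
(5, -9, -6, 9, 1, -6, 14)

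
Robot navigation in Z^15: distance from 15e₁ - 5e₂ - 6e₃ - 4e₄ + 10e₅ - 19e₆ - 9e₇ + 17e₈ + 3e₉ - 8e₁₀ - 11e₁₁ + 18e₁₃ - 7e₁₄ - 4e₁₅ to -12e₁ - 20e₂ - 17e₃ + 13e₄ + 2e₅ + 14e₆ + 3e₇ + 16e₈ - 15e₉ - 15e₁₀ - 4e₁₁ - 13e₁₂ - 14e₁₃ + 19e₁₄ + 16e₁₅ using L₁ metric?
247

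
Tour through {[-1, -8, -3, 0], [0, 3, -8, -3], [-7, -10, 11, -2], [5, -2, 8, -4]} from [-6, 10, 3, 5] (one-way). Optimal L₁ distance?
101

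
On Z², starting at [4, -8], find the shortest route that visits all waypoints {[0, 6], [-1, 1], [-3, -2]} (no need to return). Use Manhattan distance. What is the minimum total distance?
24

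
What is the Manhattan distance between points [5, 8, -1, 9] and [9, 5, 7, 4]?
20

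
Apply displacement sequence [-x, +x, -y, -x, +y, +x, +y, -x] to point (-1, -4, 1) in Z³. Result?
(-2, -3, 1)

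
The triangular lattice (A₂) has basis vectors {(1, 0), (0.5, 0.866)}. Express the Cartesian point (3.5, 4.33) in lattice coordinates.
b₁ + 5b₂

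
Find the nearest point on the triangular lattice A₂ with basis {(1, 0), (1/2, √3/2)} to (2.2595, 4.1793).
(2.5, 4.33)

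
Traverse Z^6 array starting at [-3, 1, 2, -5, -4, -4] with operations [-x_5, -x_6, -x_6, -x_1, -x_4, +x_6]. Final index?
(-4, 1, 2, -6, -5, -5)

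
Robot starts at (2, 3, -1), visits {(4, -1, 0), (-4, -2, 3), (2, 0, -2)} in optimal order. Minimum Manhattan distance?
21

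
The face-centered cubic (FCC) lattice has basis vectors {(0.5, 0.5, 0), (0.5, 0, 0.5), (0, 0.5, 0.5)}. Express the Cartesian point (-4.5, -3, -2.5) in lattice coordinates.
-5b₁ - 4b₂ - b₃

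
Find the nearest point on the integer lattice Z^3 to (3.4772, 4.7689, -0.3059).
(3, 5, 0)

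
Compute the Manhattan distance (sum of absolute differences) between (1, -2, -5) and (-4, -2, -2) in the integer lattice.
8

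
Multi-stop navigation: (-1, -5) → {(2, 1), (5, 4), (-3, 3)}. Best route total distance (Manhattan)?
23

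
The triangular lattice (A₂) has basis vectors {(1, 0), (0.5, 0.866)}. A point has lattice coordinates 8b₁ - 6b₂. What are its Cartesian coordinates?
(5, -5.196)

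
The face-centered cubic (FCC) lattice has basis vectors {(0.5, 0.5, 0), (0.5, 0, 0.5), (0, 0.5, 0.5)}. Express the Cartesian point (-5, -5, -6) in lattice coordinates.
-4b₁ - 6b₂ - 6b₃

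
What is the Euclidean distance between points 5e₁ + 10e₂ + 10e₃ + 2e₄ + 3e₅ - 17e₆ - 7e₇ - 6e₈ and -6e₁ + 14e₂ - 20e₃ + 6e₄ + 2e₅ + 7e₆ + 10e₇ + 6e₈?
45.4203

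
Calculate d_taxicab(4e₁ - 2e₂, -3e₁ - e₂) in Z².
8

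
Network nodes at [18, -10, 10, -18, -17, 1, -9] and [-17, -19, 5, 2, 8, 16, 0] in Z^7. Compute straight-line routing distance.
51.5946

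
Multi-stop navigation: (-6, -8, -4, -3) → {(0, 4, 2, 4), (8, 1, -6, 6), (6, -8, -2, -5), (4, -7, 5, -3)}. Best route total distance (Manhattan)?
74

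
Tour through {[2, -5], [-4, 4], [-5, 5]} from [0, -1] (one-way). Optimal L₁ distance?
23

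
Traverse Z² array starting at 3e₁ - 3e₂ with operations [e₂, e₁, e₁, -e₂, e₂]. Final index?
(5, -2)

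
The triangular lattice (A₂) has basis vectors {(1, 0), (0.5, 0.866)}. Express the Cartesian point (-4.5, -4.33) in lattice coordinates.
-2b₁ - 5b₂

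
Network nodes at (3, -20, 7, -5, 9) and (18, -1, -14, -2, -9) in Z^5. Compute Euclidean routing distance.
36.8782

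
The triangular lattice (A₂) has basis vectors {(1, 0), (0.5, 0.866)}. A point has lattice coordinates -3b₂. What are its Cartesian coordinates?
(-1.5, -2.598)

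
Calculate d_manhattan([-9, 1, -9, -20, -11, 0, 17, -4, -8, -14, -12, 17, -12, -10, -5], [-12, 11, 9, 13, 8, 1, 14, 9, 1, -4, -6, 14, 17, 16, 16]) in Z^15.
204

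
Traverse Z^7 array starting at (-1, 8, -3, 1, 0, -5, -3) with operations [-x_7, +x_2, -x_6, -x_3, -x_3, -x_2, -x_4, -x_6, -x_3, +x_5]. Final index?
(-1, 8, -6, 0, 1, -7, -4)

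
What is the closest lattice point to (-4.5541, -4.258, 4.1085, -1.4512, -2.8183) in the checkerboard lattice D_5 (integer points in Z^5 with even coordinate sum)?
(-5, -4, 4, -2, -3)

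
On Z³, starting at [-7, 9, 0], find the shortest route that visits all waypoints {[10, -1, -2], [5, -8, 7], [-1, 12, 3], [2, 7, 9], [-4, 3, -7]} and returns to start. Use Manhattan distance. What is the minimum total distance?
106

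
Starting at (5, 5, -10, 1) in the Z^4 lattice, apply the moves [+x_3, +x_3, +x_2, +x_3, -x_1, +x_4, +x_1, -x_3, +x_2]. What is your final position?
(5, 7, -8, 2)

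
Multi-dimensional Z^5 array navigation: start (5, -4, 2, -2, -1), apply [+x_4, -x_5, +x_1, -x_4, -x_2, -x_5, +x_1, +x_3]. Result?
(7, -5, 3, -2, -3)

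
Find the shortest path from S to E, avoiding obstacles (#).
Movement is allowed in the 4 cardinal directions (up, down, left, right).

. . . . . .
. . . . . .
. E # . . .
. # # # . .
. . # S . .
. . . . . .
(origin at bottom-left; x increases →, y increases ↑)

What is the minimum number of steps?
8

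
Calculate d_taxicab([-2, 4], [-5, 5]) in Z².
4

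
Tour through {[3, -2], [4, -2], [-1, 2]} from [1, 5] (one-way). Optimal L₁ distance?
14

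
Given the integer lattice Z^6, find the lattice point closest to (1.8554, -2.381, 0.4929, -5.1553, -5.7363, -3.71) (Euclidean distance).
(2, -2, 0, -5, -6, -4)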